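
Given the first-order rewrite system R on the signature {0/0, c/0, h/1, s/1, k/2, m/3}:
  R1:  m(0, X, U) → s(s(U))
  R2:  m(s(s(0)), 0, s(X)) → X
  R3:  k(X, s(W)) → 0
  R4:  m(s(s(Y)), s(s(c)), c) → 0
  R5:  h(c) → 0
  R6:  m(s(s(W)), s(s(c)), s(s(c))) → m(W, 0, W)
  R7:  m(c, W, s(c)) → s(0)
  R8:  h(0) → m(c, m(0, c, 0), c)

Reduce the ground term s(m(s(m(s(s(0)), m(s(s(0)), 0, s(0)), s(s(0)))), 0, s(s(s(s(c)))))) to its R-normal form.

1. s(m(s(m(s(s(0)), m(s(s(0)), 0, s(0)), s(s(0)))), 0, s(s(s(s(c))))))  →  s(m(s(m(s(s(0)), 0, s(s(0)))), 0, s(s(s(s(c))))))   [R2 at 1.1.1.2]
2. s(m(s(m(s(s(0)), 0, s(s(0)))), 0, s(s(s(s(c))))))  →  s(m(s(s(0)), 0, s(s(s(s(c))))))   [R2 at 1.1.1]
3. s(m(s(s(0)), 0, s(s(s(s(c))))))  →  s(s(s(s(c))))   [R2 at 1]

s(s(s(s(c))))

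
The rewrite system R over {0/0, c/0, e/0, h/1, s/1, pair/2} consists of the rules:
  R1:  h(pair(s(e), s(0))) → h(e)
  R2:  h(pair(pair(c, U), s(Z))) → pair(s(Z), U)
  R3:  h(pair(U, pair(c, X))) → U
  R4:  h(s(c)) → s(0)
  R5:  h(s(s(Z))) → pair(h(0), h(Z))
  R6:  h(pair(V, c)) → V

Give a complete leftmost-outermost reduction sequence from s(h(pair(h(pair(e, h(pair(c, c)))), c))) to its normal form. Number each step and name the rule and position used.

1. s(h(pair(h(pair(e, h(pair(c, c)))), c)))  →  s(h(pair(e, h(pair(c, c)))))   [R6 at 1]
2. s(h(pair(e, h(pair(c, c)))))  →  s(h(pair(e, c)))   [R6 at 1.1.2]
3. s(h(pair(e, c)))  →  s(e)   [R6 at 1]

s(e)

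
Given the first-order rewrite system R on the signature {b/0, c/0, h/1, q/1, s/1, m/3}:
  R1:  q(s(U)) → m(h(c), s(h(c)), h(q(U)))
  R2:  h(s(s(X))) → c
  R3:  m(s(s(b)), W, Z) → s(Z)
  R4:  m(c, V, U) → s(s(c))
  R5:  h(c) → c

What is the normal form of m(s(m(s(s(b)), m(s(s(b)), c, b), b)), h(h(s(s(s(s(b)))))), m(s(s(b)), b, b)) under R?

1. m(s(m(s(s(b)), m(s(s(b)), c, b), b)), h(h(s(s(s(s(b)))))), m(s(s(b)), b, b))  →  m(s(s(b)), h(h(s(s(s(s(b)))))), m(s(s(b)), b, b))   [R3 at 1.1]
2. m(s(s(b)), h(h(s(s(s(s(b)))))), m(s(s(b)), b, b))  →  s(m(s(s(b)), b, b))   [R3 at ε]
3. s(m(s(s(b)), b, b))  →  s(s(b))   [R3 at 1]

s(s(b))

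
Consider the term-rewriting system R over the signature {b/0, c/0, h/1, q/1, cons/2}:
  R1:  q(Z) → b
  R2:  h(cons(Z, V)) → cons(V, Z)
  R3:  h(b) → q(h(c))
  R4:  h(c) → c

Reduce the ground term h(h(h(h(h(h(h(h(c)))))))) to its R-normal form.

1. h(h(h(h(h(h(h(h(c))))))))  →  h(h(h(h(h(h(h(c)))))))   [R4 at 1.1.1.1.1.1.1]
2. h(h(h(h(h(h(h(c)))))))  →  h(h(h(h(h(h(c))))))   [R4 at 1.1.1.1.1.1]
3. h(h(h(h(h(h(c))))))  →  h(h(h(h(h(c)))))   [R4 at 1.1.1.1.1]
4. h(h(h(h(h(c)))))  →  h(h(h(h(c))))   [R4 at 1.1.1.1]
5. h(h(h(h(c))))  →  h(h(h(c)))   [R4 at 1.1.1]
6. h(h(h(c)))  →  h(h(c))   [R4 at 1.1]
7. h(h(c))  →  h(c)   [R4 at 1]
8. h(c)  →  c   [R4 at ε]

c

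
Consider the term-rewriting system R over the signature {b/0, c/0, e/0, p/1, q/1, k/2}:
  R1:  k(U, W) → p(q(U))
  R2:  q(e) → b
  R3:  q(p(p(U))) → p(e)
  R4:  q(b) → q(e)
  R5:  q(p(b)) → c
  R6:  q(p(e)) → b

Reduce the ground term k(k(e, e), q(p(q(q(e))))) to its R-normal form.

1. k(k(e, e), q(p(q(q(e)))))  →  p(q(k(e, e)))   [R1 at ε]
2. p(q(k(e, e)))  →  p(q(p(q(e))))   [R1 at 1.1]
3. p(q(p(q(e))))  →  p(q(p(b)))   [R2 at 1.1.1]
4. p(q(p(b)))  →  p(c)   [R5 at 1]

p(c)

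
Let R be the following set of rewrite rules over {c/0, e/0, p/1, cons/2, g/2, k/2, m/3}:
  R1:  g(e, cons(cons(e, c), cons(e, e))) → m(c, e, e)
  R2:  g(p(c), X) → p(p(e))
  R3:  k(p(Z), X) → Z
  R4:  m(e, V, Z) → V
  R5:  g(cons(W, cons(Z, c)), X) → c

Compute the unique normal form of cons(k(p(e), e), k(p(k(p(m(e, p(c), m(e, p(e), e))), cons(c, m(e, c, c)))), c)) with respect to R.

cons(e, p(c))

1. cons(k(p(e), e), k(p(k(p(m(e, p(c), m(e, p(e), e))), cons(c, m(e, c, c)))), c))  →  cons(e, k(p(k(p(m(e, p(c), m(e, p(e), e))), cons(c, m(e, c, c)))), c))   [R3 at 1]
2. cons(e, k(p(k(p(m(e, p(c), m(e, p(e), e))), cons(c, m(e, c, c)))), c))  →  cons(e, k(p(m(e, p(c), m(e, p(e), e))), cons(c, m(e, c, c))))   [R3 at 2]
3. cons(e, k(p(m(e, p(c), m(e, p(e), e))), cons(c, m(e, c, c))))  →  cons(e, m(e, p(c), m(e, p(e), e)))   [R3 at 2]
4. cons(e, m(e, p(c), m(e, p(e), e)))  →  cons(e, p(c))   [R4 at 2]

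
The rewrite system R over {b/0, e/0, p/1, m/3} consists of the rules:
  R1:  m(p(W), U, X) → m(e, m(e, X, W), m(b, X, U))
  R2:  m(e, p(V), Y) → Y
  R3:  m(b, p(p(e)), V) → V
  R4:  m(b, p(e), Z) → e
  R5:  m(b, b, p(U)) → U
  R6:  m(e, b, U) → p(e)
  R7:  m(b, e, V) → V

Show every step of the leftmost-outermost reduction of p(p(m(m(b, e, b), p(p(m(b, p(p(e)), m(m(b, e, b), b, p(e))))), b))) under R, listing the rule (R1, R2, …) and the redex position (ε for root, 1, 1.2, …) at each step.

1. p(p(m(m(b, e, b), p(p(m(b, p(p(e)), m(m(b, e, b), b, p(e))))), b)))  →  p(p(m(b, p(p(m(b, p(p(e)), m(m(b, e, b), b, p(e))))), b)))   [R7 at 1.1.1]
2. p(p(m(b, p(p(m(b, p(p(e)), m(m(b, e, b), b, p(e))))), b)))  →  p(p(m(b, p(p(m(m(b, e, b), b, p(e)))), b)))   [R3 at 1.1.2.1.1]
3. p(p(m(b, p(p(m(m(b, e, b), b, p(e)))), b)))  →  p(p(m(b, p(p(m(b, b, p(e)))), b)))   [R7 at 1.1.2.1.1.1]
4. p(p(m(b, p(p(m(b, b, p(e)))), b)))  →  p(p(m(b, p(p(e)), b)))   [R5 at 1.1.2.1.1]
5. p(p(m(b, p(p(e)), b)))  →  p(p(b))   [R3 at 1.1]

p(p(b))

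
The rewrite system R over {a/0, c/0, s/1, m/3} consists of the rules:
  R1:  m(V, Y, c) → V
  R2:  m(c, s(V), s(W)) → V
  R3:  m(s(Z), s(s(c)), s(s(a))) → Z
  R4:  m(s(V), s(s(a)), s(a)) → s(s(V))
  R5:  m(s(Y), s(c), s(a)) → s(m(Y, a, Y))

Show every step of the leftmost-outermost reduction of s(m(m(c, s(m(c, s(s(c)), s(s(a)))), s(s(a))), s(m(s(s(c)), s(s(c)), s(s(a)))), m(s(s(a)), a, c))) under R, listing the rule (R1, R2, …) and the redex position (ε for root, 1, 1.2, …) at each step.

s(c)

1. s(m(m(c, s(m(c, s(s(c)), s(s(a)))), s(s(a))), s(m(s(s(c)), s(s(c)), s(s(a)))), m(s(s(a)), a, c)))  →  s(m(m(c, s(s(c)), s(s(a))), s(m(s(s(c)), s(s(c)), s(s(a)))), m(s(s(a)), a, c)))   [R2 at 1.1]
2. s(m(m(c, s(s(c)), s(s(a))), s(m(s(s(c)), s(s(c)), s(s(a)))), m(s(s(a)), a, c)))  →  s(m(s(c), s(m(s(s(c)), s(s(c)), s(s(a)))), m(s(s(a)), a, c)))   [R2 at 1.1]
3. s(m(s(c), s(m(s(s(c)), s(s(c)), s(s(a)))), m(s(s(a)), a, c)))  →  s(m(s(c), s(s(c)), m(s(s(a)), a, c)))   [R3 at 1.2.1]
4. s(m(s(c), s(s(c)), m(s(s(a)), a, c)))  →  s(m(s(c), s(s(c)), s(s(a))))   [R1 at 1.3]
5. s(m(s(c), s(s(c)), s(s(a))))  →  s(c)   [R3 at 1]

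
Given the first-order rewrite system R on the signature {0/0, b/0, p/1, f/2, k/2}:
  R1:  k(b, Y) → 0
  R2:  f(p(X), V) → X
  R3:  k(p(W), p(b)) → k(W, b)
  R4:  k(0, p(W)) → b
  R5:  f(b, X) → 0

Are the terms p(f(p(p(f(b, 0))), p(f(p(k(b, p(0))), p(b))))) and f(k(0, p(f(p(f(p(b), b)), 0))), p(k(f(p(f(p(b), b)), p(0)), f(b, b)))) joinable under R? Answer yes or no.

Reduce t₁ = p(f(p(p(f(b, 0))), p(f(p(k(b, p(0))), p(b))))):
1. p(f(p(p(f(b, 0))), p(f(p(k(b, p(0))), p(b)))))  →  p(p(f(b, 0)))   [R2 at 1]
2. p(p(f(b, 0)))  →  p(p(0))   [R5 at 1.1]

Reduce t₂ = f(k(0, p(f(p(f(p(b), b)), 0))), p(k(f(p(f(p(b), b)), p(0)), f(b, b)))):
1. f(k(0, p(f(p(f(p(b), b)), 0))), p(k(f(p(f(p(b), b)), p(0)), f(b, b))))  →  f(b, p(k(f(p(f(p(b), b)), p(0)), f(b, b))))   [R4 at 1]
2. f(b, p(k(f(p(f(p(b), b)), p(0)), f(b, b))))  →  0   [R5 at ε]

no — NF(t₁) = p(p(0)), NF(t₂) = 0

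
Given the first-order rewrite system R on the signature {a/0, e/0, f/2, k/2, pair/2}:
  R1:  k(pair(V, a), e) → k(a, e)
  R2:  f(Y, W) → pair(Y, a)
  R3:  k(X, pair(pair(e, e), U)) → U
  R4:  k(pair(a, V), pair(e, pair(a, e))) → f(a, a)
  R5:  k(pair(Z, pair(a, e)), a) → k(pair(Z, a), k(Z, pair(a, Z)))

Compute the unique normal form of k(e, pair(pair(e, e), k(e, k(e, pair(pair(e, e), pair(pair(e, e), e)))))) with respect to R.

e

1. k(e, pair(pair(e, e), k(e, k(e, pair(pair(e, e), pair(pair(e, e), e))))))  →  k(e, k(e, pair(pair(e, e), pair(pair(e, e), e))))   [R3 at ε]
2. k(e, k(e, pair(pair(e, e), pair(pair(e, e), e))))  →  k(e, pair(pair(e, e), e))   [R3 at 2]
3. k(e, pair(pair(e, e), e))  →  e   [R3 at ε]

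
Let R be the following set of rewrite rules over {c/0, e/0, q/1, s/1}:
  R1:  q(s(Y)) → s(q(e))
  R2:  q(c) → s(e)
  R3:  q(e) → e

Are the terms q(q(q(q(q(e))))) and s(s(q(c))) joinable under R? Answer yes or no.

Reduce t₁ = q(q(q(q(q(e))))):
1. q(q(q(q(q(e)))))  →  q(q(q(q(e))))   [R3 at 1.1.1.1]
2. q(q(q(q(e))))  →  q(q(q(e)))   [R3 at 1.1.1]
3. q(q(q(e)))  →  q(q(e))   [R3 at 1.1]
4. q(q(e))  →  q(e)   [R3 at 1]
5. q(e)  →  e   [R3 at ε]

Reduce t₂ = s(s(q(c))):
1. s(s(q(c)))  →  s(s(s(e)))   [R2 at 1.1]

no — NF(t₁) = e, NF(t₂) = s(s(s(e)))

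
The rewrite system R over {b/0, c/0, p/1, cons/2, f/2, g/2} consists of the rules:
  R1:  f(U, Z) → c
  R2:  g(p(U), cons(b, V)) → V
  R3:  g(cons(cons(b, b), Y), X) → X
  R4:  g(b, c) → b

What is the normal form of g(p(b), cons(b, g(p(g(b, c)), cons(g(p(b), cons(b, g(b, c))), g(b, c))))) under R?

b

1. g(p(b), cons(b, g(p(g(b, c)), cons(g(p(b), cons(b, g(b, c))), g(b, c)))))  →  g(p(g(b, c)), cons(g(p(b), cons(b, g(b, c))), g(b, c)))   [R2 at ε]
2. g(p(g(b, c)), cons(g(p(b), cons(b, g(b, c))), g(b, c)))  →  g(p(b), cons(g(p(b), cons(b, g(b, c))), g(b, c)))   [R4 at 1.1]
3. g(p(b), cons(g(p(b), cons(b, g(b, c))), g(b, c)))  →  g(p(b), cons(g(b, c), g(b, c)))   [R2 at 2.1]
4. g(p(b), cons(g(b, c), g(b, c)))  →  g(p(b), cons(b, g(b, c)))   [R4 at 2.1]
5. g(p(b), cons(b, g(b, c)))  →  g(b, c)   [R2 at ε]
6. g(b, c)  →  b   [R4 at ε]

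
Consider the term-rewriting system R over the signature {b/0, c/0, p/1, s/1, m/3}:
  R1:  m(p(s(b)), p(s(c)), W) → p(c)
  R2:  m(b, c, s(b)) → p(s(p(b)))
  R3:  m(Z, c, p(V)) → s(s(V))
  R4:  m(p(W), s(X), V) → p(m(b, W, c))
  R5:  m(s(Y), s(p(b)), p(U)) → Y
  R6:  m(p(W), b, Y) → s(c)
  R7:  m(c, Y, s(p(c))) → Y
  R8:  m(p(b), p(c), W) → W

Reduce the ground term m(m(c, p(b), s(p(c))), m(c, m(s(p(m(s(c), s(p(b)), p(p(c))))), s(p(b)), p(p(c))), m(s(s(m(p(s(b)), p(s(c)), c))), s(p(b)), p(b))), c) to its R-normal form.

c

1. m(m(c, p(b), s(p(c))), m(c, m(s(p(m(s(c), s(p(b)), p(p(c))))), s(p(b)), p(p(c))), m(s(s(m(p(s(b)), p(s(c)), c))), s(p(b)), p(b))), c)  →  m(p(b), m(c, m(s(p(m(s(c), s(p(b)), p(p(c))))), s(p(b)), p(p(c))), m(s(s(m(p(s(b)), p(s(c)), c))), s(p(b)), p(b))), c)   [R7 at 1]
2. m(p(b), m(c, m(s(p(m(s(c), s(p(b)), p(p(c))))), s(p(b)), p(p(c))), m(s(s(m(p(s(b)), p(s(c)), c))), s(p(b)), p(b))), c)  →  m(p(b), m(c, p(m(s(c), s(p(b)), p(p(c)))), m(s(s(m(p(s(b)), p(s(c)), c))), s(p(b)), p(b))), c)   [R5 at 2.2]
3. m(p(b), m(c, p(m(s(c), s(p(b)), p(p(c)))), m(s(s(m(p(s(b)), p(s(c)), c))), s(p(b)), p(b))), c)  →  m(p(b), m(c, p(c), m(s(s(m(p(s(b)), p(s(c)), c))), s(p(b)), p(b))), c)   [R5 at 2.2.1]
4. m(p(b), m(c, p(c), m(s(s(m(p(s(b)), p(s(c)), c))), s(p(b)), p(b))), c)  →  m(p(b), m(c, p(c), s(m(p(s(b)), p(s(c)), c))), c)   [R5 at 2.3]
5. m(p(b), m(c, p(c), s(m(p(s(b)), p(s(c)), c))), c)  →  m(p(b), m(c, p(c), s(p(c))), c)   [R1 at 2.3.1]
6. m(p(b), m(c, p(c), s(p(c))), c)  →  m(p(b), p(c), c)   [R7 at 2]
7. m(p(b), p(c), c)  →  c   [R8 at ε]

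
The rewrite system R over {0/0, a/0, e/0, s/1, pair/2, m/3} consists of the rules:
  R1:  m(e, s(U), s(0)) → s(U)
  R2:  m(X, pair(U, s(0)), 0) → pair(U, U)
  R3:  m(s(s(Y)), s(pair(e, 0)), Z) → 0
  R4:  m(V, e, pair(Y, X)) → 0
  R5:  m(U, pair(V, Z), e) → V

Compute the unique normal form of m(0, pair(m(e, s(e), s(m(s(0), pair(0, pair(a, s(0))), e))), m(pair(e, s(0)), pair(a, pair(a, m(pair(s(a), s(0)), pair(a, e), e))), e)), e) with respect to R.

s(e)

1. m(0, pair(m(e, s(e), s(m(s(0), pair(0, pair(a, s(0))), e))), m(pair(e, s(0)), pair(a, pair(a, m(pair(s(a), s(0)), pair(a, e), e))), e)), e)  →  m(e, s(e), s(m(s(0), pair(0, pair(a, s(0))), e)))   [R5 at ε]
2. m(e, s(e), s(m(s(0), pair(0, pair(a, s(0))), e)))  →  m(e, s(e), s(0))   [R5 at 3.1]
3. m(e, s(e), s(0))  →  s(e)   [R1 at ε]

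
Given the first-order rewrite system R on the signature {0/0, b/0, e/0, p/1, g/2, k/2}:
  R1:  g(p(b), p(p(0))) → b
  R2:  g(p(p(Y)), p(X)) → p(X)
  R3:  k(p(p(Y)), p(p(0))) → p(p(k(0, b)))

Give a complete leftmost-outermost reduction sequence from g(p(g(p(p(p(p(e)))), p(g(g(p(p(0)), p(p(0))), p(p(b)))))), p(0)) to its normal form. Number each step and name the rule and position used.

1. g(p(g(p(p(p(p(e)))), p(g(g(p(p(0)), p(p(0))), p(p(b)))))), p(0))  →  g(p(p(g(g(p(p(0)), p(p(0))), p(p(b))))), p(0))   [R2 at 1.1]
2. g(p(p(g(g(p(p(0)), p(p(0))), p(p(b))))), p(0))  →  p(0)   [R2 at ε]

p(0)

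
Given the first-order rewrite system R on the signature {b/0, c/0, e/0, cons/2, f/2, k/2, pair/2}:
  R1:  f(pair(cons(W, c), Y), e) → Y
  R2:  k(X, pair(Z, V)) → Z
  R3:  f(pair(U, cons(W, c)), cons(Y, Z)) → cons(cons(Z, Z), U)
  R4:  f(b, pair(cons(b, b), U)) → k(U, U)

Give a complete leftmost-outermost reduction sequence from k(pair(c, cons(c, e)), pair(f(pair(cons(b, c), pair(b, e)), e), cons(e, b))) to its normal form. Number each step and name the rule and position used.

1. k(pair(c, cons(c, e)), pair(f(pair(cons(b, c), pair(b, e)), e), cons(e, b)))  →  f(pair(cons(b, c), pair(b, e)), e)   [R2 at ε]
2. f(pair(cons(b, c), pair(b, e)), e)  →  pair(b, e)   [R1 at ε]

pair(b, e)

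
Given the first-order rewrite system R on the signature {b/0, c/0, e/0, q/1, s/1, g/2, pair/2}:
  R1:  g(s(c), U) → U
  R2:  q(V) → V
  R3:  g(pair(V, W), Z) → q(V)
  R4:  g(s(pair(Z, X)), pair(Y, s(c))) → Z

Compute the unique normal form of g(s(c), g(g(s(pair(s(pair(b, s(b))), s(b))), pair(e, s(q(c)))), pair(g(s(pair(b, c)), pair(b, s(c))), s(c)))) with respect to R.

b

1. g(s(c), g(g(s(pair(s(pair(b, s(b))), s(b))), pair(e, s(q(c)))), pair(g(s(pair(b, c)), pair(b, s(c))), s(c))))  →  g(g(s(pair(s(pair(b, s(b))), s(b))), pair(e, s(q(c)))), pair(g(s(pair(b, c)), pair(b, s(c))), s(c)))   [R1 at ε]
2. g(g(s(pair(s(pair(b, s(b))), s(b))), pair(e, s(q(c)))), pair(g(s(pair(b, c)), pair(b, s(c))), s(c)))  →  g(g(s(pair(s(pair(b, s(b))), s(b))), pair(e, s(c))), pair(g(s(pair(b, c)), pair(b, s(c))), s(c)))   [R2 at 1.2.2.1]
3. g(g(s(pair(s(pair(b, s(b))), s(b))), pair(e, s(c))), pair(g(s(pair(b, c)), pair(b, s(c))), s(c)))  →  g(s(pair(b, s(b))), pair(g(s(pair(b, c)), pair(b, s(c))), s(c)))   [R4 at 1]
4. g(s(pair(b, s(b))), pair(g(s(pair(b, c)), pair(b, s(c))), s(c)))  →  b   [R4 at ε]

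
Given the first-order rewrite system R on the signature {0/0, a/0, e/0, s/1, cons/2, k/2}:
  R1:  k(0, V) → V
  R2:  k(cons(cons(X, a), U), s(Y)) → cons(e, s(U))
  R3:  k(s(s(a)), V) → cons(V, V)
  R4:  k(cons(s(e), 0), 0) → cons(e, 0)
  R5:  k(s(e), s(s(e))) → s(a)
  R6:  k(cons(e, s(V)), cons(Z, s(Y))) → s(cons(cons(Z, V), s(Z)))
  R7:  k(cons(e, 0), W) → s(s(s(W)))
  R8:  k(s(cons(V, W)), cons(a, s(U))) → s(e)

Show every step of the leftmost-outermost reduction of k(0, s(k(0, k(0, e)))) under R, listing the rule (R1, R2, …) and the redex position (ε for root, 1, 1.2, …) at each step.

1. k(0, s(k(0, k(0, e))))  →  s(k(0, k(0, e)))   [R1 at ε]
2. s(k(0, k(0, e)))  →  s(k(0, e))   [R1 at 1]
3. s(k(0, e))  →  s(e)   [R1 at 1]

s(e)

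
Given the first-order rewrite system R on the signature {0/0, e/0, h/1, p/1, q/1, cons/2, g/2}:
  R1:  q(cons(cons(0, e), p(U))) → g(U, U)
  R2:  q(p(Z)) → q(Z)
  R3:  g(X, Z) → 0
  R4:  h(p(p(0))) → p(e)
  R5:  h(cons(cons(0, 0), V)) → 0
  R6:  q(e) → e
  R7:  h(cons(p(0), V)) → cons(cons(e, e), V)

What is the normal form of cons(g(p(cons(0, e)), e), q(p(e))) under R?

cons(0, e)

1. cons(g(p(cons(0, e)), e), q(p(e)))  →  cons(0, q(p(e)))   [R3 at 1]
2. cons(0, q(p(e)))  →  cons(0, q(e))   [R2 at 2]
3. cons(0, q(e))  →  cons(0, e)   [R6 at 2]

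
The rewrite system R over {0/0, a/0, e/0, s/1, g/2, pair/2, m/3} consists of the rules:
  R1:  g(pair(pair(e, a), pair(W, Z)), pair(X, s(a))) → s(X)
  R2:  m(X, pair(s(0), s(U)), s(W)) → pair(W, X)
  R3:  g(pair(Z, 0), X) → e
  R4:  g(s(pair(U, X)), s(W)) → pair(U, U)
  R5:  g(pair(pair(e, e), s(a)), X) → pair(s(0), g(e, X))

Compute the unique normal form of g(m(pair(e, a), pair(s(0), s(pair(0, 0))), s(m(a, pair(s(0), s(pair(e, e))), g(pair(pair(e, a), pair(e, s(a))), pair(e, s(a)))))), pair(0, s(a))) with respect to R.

s(0)

1. g(m(pair(e, a), pair(s(0), s(pair(0, 0))), s(m(a, pair(s(0), s(pair(e, e))), g(pair(pair(e, a), pair(e, s(a))), pair(e, s(a)))))), pair(0, s(a)))  →  g(pair(m(a, pair(s(0), s(pair(e, e))), g(pair(pair(e, a), pair(e, s(a))), pair(e, s(a)))), pair(e, a)), pair(0, s(a)))   [R2 at 1]
2. g(pair(m(a, pair(s(0), s(pair(e, e))), g(pair(pair(e, a), pair(e, s(a))), pair(e, s(a)))), pair(e, a)), pair(0, s(a)))  →  g(pair(m(a, pair(s(0), s(pair(e, e))), s(e)), pair(e, a)), pair(0, s(a)))   [R1 at 1.1.3]
3. g(pair(m(a, pair(s(0), s(pair(e, e))), s(e)), pair(e, a)), pair(0, s(a)))  →  g(pair(pair(e, a), pair(e, a)), pair(0, s(a)))   [R2 at 1.1]
4. g(pair(pair(e, a), pair(e, a)), pair(0, s(a)))  →  s(0)   [R1 at ε]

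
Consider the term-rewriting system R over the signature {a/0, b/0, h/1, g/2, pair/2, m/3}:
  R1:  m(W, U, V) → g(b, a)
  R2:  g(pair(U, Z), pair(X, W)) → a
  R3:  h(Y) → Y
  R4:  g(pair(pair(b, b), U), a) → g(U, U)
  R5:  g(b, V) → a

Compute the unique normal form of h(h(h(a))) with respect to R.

a

1. h(h(h(a)))  →  h(h(a))   [R3 at ε]
2. h(h(a))  →  h(a)   [R3 at ε]
3. h(a)  →  a   [R3 at ε]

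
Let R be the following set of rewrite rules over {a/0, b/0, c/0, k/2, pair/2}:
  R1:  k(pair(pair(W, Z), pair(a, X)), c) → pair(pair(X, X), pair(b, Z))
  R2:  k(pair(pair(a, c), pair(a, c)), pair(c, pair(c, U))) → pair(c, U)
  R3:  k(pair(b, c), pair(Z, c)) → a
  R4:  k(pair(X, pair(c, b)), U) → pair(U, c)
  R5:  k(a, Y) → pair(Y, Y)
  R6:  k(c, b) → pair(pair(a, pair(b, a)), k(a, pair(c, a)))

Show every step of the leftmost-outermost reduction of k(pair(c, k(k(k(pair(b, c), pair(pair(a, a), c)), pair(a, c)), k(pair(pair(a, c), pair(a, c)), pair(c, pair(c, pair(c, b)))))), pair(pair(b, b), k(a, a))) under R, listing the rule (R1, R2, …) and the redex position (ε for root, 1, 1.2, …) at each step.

1. k(pair(c, k(k(k(pair(b, c), pair(pair(a, a), c)), pair(a, c)), k(pair(pair(a, c), pair(a, c)), pair(c, pair(c, pair(c, b)))))), pair(pair(b, b), k(a, a)))  →  k(pair(c, k(k(a, pair(a, c)), k(pair(pair(a, c), pair(a, c)), pair(c, pair(c, pair(c, b)))))), pair(pair(b, b), k(a, a)))   [R3 at 1.2.1.1]
2. k(pair(c, k(k(a, pair(a, c)), k(pair(pair(a, c), pair(a, c)), pair(c, pair(c, pair(c, b)))))), pair(pair(b, b), k(a, a)))  →  k(pair(c, k(pair(pair(a, c), pair(a, c)), k(pair(pair(a, c), pair(a, c)), pair(c, pair(c, pair(c, b)))))), pair(pair(b, b), k(a, a)))   [R5 at 1.2.1]
3. k(pair(c, k(pair(pair(a, c), pair(a, c)), k(pair(pair(a, c), pair(a, c)), pair(c, pair(c, pair(c, b)))))), pair(pair(b, b), k(a, a)))  →  k(pair(c, k(pair(pair(a, c), pair(a, c)), pair(c, pair(c, b)))), pair(pair(b, b), k(a, a)))   [R2 at 1.2.2]
4. k(pair(c, k(pair(pair(a, c), pair(a, c)), pair(c, pair(c, b)))), pair(pair(b, b), k(a, a)))  →  k(pair(c, pair(c, b)), pair(pair(b, b), k(a, a)))   [R2 at 1.2]
5. k(pair(c, pair(c, b)), pair(pair(b, b), k(a, a)))  →  pair(pair(pair(b, b), k(a, a)), c)   [R4 at ε]
6. pair(pair(pair(b, b), k(a, a)), c)  →  pair(pair(pair(b, b), pair(a, a)), c)   [R5 at 1.2]

pair(pair(pair(b, b), pair(a, a)), c)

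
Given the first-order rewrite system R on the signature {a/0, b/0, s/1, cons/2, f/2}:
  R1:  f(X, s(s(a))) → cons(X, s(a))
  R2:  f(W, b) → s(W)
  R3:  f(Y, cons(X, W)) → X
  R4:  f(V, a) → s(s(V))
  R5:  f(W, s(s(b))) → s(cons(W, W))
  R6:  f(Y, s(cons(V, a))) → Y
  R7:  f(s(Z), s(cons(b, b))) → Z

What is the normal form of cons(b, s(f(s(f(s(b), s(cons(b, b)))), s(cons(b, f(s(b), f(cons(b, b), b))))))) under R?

1. cons(b, s(f(s(f(s(b), s(cons(b, b)))), s(cons(b, f(s(b), f(cons(b, b), b)))))))  →  cons(b, s(f(s(b), s(cons(b, f(s(b), f(cons(b, b), b)))))))   [R7 at 2.1.1.1]
2. cons(b, s(f(s(b), s(cons(b, f(s(b), f(cons(b, b), b)))))))  →  cons(b, s(f(s(b), s(cons(b, f(s(b), s(cons(b, b))))))))   [R2 at 2.1.2.1.2.2]
3. cons(b, s(f(s(b), s(cons(b, f(s(b), s(cons(b, b))))))))  →  cons(b, s(f(s(b), s(cons(b, b)))))   [R7 at 2.1.2.1.2]
4. cons(b, s(f(s(b), s(cons(b, b)))))  →  cons(b, s(b))   [R7 at 2.1]

cons(b, s(b))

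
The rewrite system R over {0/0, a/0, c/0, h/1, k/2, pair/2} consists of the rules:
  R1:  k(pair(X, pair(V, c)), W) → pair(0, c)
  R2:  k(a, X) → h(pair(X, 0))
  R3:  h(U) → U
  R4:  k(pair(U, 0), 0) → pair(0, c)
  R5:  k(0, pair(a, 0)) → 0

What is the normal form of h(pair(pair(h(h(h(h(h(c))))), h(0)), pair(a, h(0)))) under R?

pair(pair(c, 0), pair(a, 0))

1. h(pair(pair(h(h(h(h(h(c))))), h(0)), pair(a, h(0))))  →  pair(pair(h(h(h(h(h(c))))), h(0)), pair(a, h(0)))   [R3 at ε]
2. pair(pair(h(h(h(h(h(c))))), h(0)), pair(a, h(0)))  →  pair(pair(h(h(h(h(c)))), h(0)), pair(a, h(0)))   [R3 at 1.1]
3. pair(pair(h(h(h(h(c)))), h(0)), pair(a, h(0)))  →  pair(pair(h(h(h(c))), h(0)), pair(a, h(0)))   [R3 at 1.1]
4. pair(pair(h(h(h(c))), h(0)), pair(a, h(0)))  →  pair(pair(h(h(c)), h(0)), pair(a, h(0)))   [R3 at 1.1]
5. pair(pair(h(h(c)), h(0)), pair(a, h(0)))  →  pair(pair(h(c), h(0)), pair(a, h(0)))   [R3 at 1.1]
6. pair(pair(h(c), h(0)), pair(a, h(0)))  →  pair(pair(c, h(0)), pair(a, h(0)))   [R3 at 1.1]
7. pair(pair(c, h(0)), pair(a, h(0)))  →  pair(pair(c, 0), pair(a, h(0)))   [R3 at 1.2]
8. pair(pair(c, 0), pair(a, h(0)))  →  pair(pair(c, 0), pair(a, 0))   [R3 at 2.2]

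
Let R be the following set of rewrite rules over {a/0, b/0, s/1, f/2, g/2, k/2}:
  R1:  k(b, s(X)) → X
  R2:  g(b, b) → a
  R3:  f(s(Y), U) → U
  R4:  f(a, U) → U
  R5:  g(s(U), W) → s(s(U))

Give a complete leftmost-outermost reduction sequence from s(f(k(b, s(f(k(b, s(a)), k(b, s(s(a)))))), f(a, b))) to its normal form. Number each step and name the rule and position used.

1. s(f(k(b, s(f(k(b, s(a)), k(b, s(s(a)))))), f(a, b)))  →  s(f(f(k(b, s(a)), k(b, s(s(a)))), f(a, b)))   [R1 at 1.1]
2. s(f(f(k(b, s(a)), k(b, s(s(a)))), f(a, b)))  →  s(f(f(a, k(b, s(s(a)))), f(a, b)))   [R1 at 1.1.1]
3. s(f(f(a, k(b, s(s(a)))), f(a, b)))  →  s(f(k(b, s(s(a))), f(a, b)))   [R4 at 1.1]
4. s(f(k(b, s(s(a))), f(a, b)))  →  s(f(s(a), f(a, b)))   [R1 at 1.1]
5. s(f(s(a), f(a, b)))  →  s(f(a, b))   [R3 at 1]
6. s(f(a, b))  →  s(b)   [R4 at 1]

s(b)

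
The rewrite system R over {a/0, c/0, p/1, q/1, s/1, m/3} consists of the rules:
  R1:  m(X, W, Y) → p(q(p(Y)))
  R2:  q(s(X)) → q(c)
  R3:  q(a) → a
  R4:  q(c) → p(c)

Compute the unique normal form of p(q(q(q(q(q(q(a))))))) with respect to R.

1. p(q(q(q(q(q(q(a)))))))  →  p(q(q(q(q(q(a))))))   [R3 at 1.1.1.1.1.1]
2. p(q(q(q(q(q(a))))))  →  p(q(q(q(q(a)))))   [R3 at 1.1.1.1.1]
3. p(q(q(q(q(a)))))  →  p(q(q(q(a))))   [R3 at 1.1.1.1]
4. p(q(q(q(a))))  →  p(q(q(a)))   [R3 at 1.1.1]
5. p(q(q(a)))  →  p(q(a))   [R3 at 1.1]
6. p(q(a))  →  p(a)   [R3 at 1]

p(a)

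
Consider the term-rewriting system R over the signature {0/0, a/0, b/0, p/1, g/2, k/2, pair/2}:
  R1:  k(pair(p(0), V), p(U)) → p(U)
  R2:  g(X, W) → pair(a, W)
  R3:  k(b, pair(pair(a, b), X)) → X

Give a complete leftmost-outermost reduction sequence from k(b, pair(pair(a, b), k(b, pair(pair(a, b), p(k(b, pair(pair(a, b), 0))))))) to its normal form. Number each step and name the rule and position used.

1. k(b, pair(pair(a, b), k(b, pair(pair(a, b), p(k(b, pair(pair(a, b), 0)))))))  →  k(b, pair(pair(a, b), p(k(b, pair(pair(a, b), 0)))))   [R3 at ε]
2. k(b, pair(pair(a, b), p(k(b, pair(pair(a, b), 0)))))  →  p(k(b, pair(pair(a, b), 0)))   [R3 at ε]
3. p(k(b, pair(pair(a, b), 0)))  →  p(0)   [R3 at 1]

p(0)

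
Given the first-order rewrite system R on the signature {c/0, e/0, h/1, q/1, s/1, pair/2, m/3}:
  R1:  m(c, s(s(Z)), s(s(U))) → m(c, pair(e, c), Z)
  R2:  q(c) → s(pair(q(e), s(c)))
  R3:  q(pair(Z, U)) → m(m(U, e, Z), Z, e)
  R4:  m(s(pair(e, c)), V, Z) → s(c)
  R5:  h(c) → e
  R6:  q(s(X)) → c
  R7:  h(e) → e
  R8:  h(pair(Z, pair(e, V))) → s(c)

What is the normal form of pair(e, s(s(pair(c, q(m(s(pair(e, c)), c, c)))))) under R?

pair(e, s(s(pair(c, c))))

1. pair(e, s(s(pair(c, q(m(s(pair(e, c)), c, c))))))  →  pair(e, s(s(pair(c, q(s(c))))))   [R4 at 2.1.1.2.1]
2. pair(e, s(s(pair(c, q(s(c))))))  →  pair(e, s(s(pair(c, c))))   [R6 at 2.1.1.2]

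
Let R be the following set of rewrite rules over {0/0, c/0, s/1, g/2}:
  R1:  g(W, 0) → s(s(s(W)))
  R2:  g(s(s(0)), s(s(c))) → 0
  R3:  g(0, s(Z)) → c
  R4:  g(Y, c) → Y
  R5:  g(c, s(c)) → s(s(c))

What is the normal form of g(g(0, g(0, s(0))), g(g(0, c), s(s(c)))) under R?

1. g(g(0, g(0, s(0))), g(g(0, c), s(s(c))))  →  g(g(0, c), g(g(0, c), s(s(c))))   [R3 at 1.2]
2. g(g(0, c), g(g(0, c), s(s(c))))  →  g(0, g(g(0, c), s(s(c))))   [R4 at 1]
3. g(0, g(g(0, c), s(s(c))))  →  g(0, g(0, s(s(c))))   [R4 at 2.1]
4. g(0, g(0, s(s(c))))  →  g(0, c)   [R3 at 2]
5. g(0, c)  →  0   [R4 at ε]

0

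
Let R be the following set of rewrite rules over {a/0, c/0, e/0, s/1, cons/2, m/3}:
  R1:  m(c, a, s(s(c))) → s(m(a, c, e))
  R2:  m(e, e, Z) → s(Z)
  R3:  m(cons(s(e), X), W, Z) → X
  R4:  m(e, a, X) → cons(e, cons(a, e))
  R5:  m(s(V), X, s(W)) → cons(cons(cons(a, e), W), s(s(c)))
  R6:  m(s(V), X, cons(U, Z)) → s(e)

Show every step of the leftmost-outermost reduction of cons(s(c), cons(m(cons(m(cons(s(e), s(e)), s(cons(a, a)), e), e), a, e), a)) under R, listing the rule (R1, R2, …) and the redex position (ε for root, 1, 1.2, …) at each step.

cons(s(c), cons(e, a))

1. cons(s(c), cons(m(cons(m(cons(s(e), s(e)), s(cons(a, a)), e), e), a, e), a))  →  cons(s(c), cons(m(cons(s(e), e), a, e), a))   [R3 at 2.1.1.1]
2. cons(s(c), cons(m(cons(s(e), e), a, e), a))  →  cons(s(c), cons(e, a))   [R3 at 2.1]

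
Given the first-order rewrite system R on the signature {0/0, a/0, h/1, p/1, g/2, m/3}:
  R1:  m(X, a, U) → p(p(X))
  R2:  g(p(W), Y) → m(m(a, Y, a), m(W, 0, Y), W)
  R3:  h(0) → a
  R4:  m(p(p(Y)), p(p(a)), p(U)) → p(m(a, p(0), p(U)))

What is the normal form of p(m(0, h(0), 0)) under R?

p(p(p(0)))

1. p(m(0, h(0), 0))  →  p(m(0, a, 0))   [R3 at 1.2]
2. p(m(0, a, 0))  →  p(p(p(0)))   [R1 at 1]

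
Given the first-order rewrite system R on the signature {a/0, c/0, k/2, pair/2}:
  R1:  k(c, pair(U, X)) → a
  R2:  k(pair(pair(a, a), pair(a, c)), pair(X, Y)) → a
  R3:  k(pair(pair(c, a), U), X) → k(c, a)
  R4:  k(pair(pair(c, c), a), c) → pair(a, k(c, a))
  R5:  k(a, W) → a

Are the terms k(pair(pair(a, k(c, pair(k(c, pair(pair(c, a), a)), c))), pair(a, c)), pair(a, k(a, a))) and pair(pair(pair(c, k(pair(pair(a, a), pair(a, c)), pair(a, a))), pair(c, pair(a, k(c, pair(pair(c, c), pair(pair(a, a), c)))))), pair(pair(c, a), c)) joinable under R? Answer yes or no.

Reduce t₁ = k(pair(pair(a, k(c, pair(k(c, pair(pair(c, a), a)), c))), pair(a, c)), pair(a, k(a, a))):
1. k(pair(pair(a, k(c, pair(k(c, pair(pair(c, a), a)), c))), pair(a, c)), pair(a, k(a, a)))  →  k(pair(pair(a, a), pair(a, c)), pair(a, k(a, a)))   [R1 at 1.1.2]
2. k(pair(pair(a, a), pair(a, c)), pair(a, k(a, a)))  →  a   [R2 at ε]

Reduce t₂ = pair(pair(pair(c, k(pair(pair(a, a), pair(a, c)), pair(a, a))), pair(c, pair(a, k(c, pair(pair(c, c), pair(pair(a, a), c)))))), pair(pair(c, a), c)):
1. pair(pair(pair(c, k(pair(pair(a, a), pair(a, c)), pair(a, a))), pair(c, pair(a, k(c, pair(pair(c, c), pair(pair(a, a), c)))))), pair(pair(c, a), c))  →  pair(pair(pair(c, a), pair(c, pair(a, k(c, pair(pair(c, c), pair(pair(a, a), c)))))), pair(pair(c, a), c))   [R2 at 1.1.2]
2. pair(pair(pair(c, a), pair(c, pair(a, k(c, pair(pair(c, c), pair(pair(a, a), c)))))), pair(pair(c, a), c))  →  pair(pair(pair(c, a), pair(c, pair(a, a))), pair(pair(c, a), c))   [R1 at 1.2.2.2]

no — NF(t₁) = a, NF(t₂) = pair(pair(pair(c, a), pair(c, pair(a, a))), pair(pair(c, a), c))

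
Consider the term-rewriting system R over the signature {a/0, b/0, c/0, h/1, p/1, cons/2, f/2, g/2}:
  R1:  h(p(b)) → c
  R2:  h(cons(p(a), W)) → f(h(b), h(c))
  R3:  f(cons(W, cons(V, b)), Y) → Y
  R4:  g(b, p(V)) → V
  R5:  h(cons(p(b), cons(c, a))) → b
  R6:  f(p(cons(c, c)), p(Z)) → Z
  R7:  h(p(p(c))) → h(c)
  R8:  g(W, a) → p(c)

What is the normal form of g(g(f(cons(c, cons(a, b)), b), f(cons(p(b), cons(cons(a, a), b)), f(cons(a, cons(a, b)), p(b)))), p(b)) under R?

b

1. g(g(f(cons(c, cons(a, b)), b), f(cons(p(b), cons(cons(a, a), b)), f(cons(a, cons(a, b)), p(b)))), p(b))  →  g(g(b, f(cons(p(b), cons(cons(a, a), b)), f(cons(a, cons(a, b)), p(b)))), p(b))   [R3 at 1.1]
2. g(g(b, f(cons(p(b), cons(cons(a, a), b)), f(cons(a, cons(a, b)), p(b)))), p(b))  →  g(g(b, f(cons(a, cons(a, b)), p(b))), p(b))   [R3 at 1.2]
3. g(g(b, f(cons(a, cons(a, b)), p(b))), p(b))  →  g(g(b, p(b)), p(b))   [R3 at 1.2]
4. g(g(b, p(b)), p(b))  →  g(b, p(b))   [R4 at 1]
5. g(b, p(b))  →  b   [R4 at ε]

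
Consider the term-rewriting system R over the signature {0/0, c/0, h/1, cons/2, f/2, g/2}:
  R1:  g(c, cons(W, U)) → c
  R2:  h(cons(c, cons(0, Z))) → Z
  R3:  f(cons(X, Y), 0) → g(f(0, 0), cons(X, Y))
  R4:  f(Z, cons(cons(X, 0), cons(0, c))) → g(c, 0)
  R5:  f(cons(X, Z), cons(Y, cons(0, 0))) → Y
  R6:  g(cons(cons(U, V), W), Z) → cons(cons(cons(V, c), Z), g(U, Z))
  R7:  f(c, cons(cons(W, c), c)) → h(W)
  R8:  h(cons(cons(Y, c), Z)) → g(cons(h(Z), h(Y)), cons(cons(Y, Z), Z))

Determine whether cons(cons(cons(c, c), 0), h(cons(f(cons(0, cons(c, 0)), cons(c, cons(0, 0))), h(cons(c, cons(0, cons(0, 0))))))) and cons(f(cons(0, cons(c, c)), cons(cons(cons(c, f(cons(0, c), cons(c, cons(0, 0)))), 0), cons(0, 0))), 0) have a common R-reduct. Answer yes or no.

Reduce t₁ = cons(cons(cons(c, c), 0), h(cons(f(cons(0, cons(c, 0)), cons(c, cons(0, 0))), h(cons(c, cons(0, cons(0, 0))))))):
1. cons(cons(cons(c, c), 0), h(cons(f(cons(0, cons(c, 0)), cons(c, cons(0, 0))), h(cons(c, cons(0, cons(0, 0)))))))  →  cons(cons(cons(c, c), 0), h(cons(c, h(cons(c, cons(0, cons(0, 0)))))))   [R5 at 2.1.1]
2. cons(cons(cons(c, c), 0), h(cons(c, h(cons(c, cons(0, cons(0, 0)))))))  →  cons(cons(cons(c, c), 0), h(cons(c, cons(0, 0))))   [R2 at 2.1.2]
3. cons(cons(cons(c, c), 0), h(cons(c, cons(0, 0))))  →  cons(cons(cons(c, c), 0), 0)   [R2 at 2]

Reduce t₂ = cons(f(cons(0, cons(c, c)), cons(cons(cons(c, f(cons(0, c), cons(c, cons(0, 0)))), 0), cons(0, 0))), 0):
1. cons(f(cons(0, cons(c, c)), cons(cons(cons(c, f(cons(0, c), cons(c, cons(0, 0)))), 0), cons(0, 0))), 0)  →  cons(cons(cons(c, f(cons(0, c), cons(c, cons(0, 0)))), 0), 0)   [R5 at 1]
2. cons(cons(cons(c, f(cons(0, c), cons(c, cons(0, 0)))), 0), 0)  →  cons(cons(cons(c, c), 0), 0)   [R5 at 1.1.2]

yes — NF(t₁) = cons(cons(cons(c, c), 0), 0), NF(t₂) = cons(cons(cons(c, c), 0), 0)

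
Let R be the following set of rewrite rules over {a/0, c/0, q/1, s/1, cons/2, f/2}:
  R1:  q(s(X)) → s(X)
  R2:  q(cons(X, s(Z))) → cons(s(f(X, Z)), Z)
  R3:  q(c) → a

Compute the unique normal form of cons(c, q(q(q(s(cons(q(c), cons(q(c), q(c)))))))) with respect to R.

cons(c, s(cons(a, cons(a, a))))

1. cons(c, q(q(q(s(cons(q(c), cons(q(c), q(c))))))))  →  cons(c, q(q(s(cons(q(c), cons(q(c), q(c)))))))   [R1 at 2.1.1]
2. cons(c, q(q(s(cons(q(c), cons(q(c), q(c)))))))  →  cons(c, q(s(cons(q(c), cons(q(c), q(c))))))   [R1 at 2.1]
3. cons(c, q(s(cons(q(c), cons(q(c), q(c))))))  →  cons(c, s(cons(q(c), cons(q(c), q(c)))))   [R1 at 2]
4. cons(c, s(cons(q(c), cons(q(c), q(c)))))  →  cons(c, s(cons(a, cons(q(c), q(c)))))   [R3 at 2.1.1]
5. cons(c, s(cons(a, cons(q(c), q(c)))))  →  cons(c, s(cons(a, cons(a, q(c)))))   [R3 at 2.1.2.1]
6. cons(c, s(cons(a, cons(a, q(c)))))  →  cons(c, s(cons(a, cons(a, a))))   [R3 at 2.1.2.2]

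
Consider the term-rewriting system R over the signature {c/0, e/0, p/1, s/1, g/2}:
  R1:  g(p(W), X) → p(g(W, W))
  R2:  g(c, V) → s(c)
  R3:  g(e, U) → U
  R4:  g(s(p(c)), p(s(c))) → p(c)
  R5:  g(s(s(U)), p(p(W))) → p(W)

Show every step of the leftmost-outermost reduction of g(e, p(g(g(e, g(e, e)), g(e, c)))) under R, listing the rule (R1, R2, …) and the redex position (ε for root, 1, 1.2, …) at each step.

1. g(e, p(g(g(e, g(e, e)), g(e, c))))  →  p(g(g(e, g(e, e)), g(e, c)))   [R3 at ε]
2. p(g(g(e, g(e, e)), g(e, c)))  →  p(g(g(e, e), g(e, c)))   [R3 at 1.1]
3. p(g(g(e, e), g(e, c)))  →  p(g(e, g(e, c)))   [R3 at 1.1]
4. p(g(e, g(e, c)))  →  p(g(e, c))   [R3 at 1]
5. p(g(e, c))  →  p(c)   [R3 at 1]

p(c)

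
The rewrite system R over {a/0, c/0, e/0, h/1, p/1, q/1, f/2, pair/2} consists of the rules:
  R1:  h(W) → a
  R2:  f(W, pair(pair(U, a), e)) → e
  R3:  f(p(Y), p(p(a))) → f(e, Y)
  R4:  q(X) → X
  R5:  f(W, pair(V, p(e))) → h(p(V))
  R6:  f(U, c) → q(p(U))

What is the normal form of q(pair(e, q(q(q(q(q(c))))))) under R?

pair(e, c)

1. q(pair(e, q(q(q(q(q(c)))))))  →  pair(e, q(q(q(q(q(c))))))   [R4 at ε]
2. pair(e, q(q(q(q(q(c))))))  →  pair(e, q(q(q(q(c)))))   [R4 at 2]
3. pair(e, q(q(q(q(c)))))  →  pair(e, q(q(q(c))))   [R4 at 2]
4. pair(e, q(q(q(c))))  →  pair(e, q(q(c)))   [R4 at 2]
5. pair(e, q(q(c)))  →  pair(e, q(c))   [R4 at 2]
6. pair(e, q(c))  →  pair(e, c)   [R4 at 2]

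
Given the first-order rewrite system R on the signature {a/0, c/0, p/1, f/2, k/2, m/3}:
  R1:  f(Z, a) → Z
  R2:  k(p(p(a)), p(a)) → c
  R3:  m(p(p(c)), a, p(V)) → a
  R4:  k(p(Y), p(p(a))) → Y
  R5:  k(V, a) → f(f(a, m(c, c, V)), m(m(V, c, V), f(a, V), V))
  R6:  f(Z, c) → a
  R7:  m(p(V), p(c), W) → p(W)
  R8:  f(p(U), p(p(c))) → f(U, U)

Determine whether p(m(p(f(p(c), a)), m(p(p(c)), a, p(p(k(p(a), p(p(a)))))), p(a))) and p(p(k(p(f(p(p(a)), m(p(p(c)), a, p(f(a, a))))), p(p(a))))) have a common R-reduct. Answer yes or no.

Reduce t₁ = p(m(p(f(p(c), a)), m(p(p(c)), a, p(p(k(p(a), p(p(a)))))), p(a))):
1. p(m(p(f(p(c), a)), m(p(p(c)), a, p(p(k(p(a), p(p(a)))))), p(a)))  →  p(m(p(p(c)), m(p(p(c)), a, p(p(k(p(a), p(p(a)))))), p(a)))   [R1 at 1.1.1]
2. p(m(p(p(c)), m(p(p(c)), a, p(p(k(p(a), p(p(a)))))), p(a)))  →  p(m(p(p(c)), a, p(a)))   [R3 at 1.2]
3. p(m(p(p(c)), a, p(a)))  →  p(a)   [R3 at 1]

Reduce t₂ = p(p(k(p(f(p(p(a)), m(p(p(c)), a, p(f(a, a))))), p(p(a))))):
1. p(p(k(p(f(p(p(a)), m(p(p(c)), a, p(f(a, a))))), p(p(a)))))  →  p(p(f(p(p(a)), m(p(p(c)), a, p(f(a, a))))))   [R4 at 1.1]
2. p(p(f(p(p(a)), m(p(p(c)), a, p(f(a, a))))))  →  p(p(f(p(p(a)), a)))   [R3 at 1.1.2]
3. p(p(f(p(p(a)), a)))  →  p(p(p(p(a))))   [R1 at 1.1]

no — NF(t₁) = p(a), NF(t₂) = p(p(p(p(a))))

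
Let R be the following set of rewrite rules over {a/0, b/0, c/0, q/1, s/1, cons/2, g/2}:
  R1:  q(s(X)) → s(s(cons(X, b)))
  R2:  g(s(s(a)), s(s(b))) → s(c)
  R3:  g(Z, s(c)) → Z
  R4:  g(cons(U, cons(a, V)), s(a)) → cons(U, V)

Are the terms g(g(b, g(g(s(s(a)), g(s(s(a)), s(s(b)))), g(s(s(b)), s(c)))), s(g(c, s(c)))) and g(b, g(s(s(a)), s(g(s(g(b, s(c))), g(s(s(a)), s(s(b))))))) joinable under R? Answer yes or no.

Reduce t₁ = g(g(b, g(g(s(s(a)), g(s(s(a)), s(s(b)))), g(s(s(b)), s(c)))), s(g(c, s(c)))):
1. g(g(b, g(g(s(s(a)), g(s(s(a)), s(s(b)))), g(s(s(b)), s(c)))), s(g(c, s(c))))  →  g(g(b, g(g(s(s(a)), s(c)), g(s(s(b)), s(c)))), s(g(c, s(c))))   [R2 at 1.2.1.2]
2. g(g(b, g(g(s(s(a)), s(c)), g(s(s(b)), s(c)))), s(g(c, s(c))))  →  g(g(b, g(s(s(a)), g(s(s(b)), s(c)))), s(g(c, s(c))))   [R3 at 1.2.1]
3. g(g(b, g(s(s(a)), g(s(s(b)), s(c)))), s(g(c, s(c))))  →  g(g(b, g(s(s(a)), s(s(b)))), s(g(c, s(c))))   [R3 at 1.2.2]
4. g(g(b, g(s(s(a)), s(s(b)))), s(g(c, s(c))))  →  g(g(b, s(c)), s(g(c, s(c))))   [R2 at 1.2]
5. g(g(b, s(c)), s(g(c, s(c))))  →  g(b, s(g(c, s(c))))   [R3 at 1]
6. g(b, s(g(c, s(c))))  →  g(b, s(c))   [R3 at 2.1]
7. g(b, s(c))  →  b   [R3 at ε]

Reduce t₂ = g(b, g(s(s(a)), s(g(s(g(b, s(c))), g(s(s(a)), s(s(b))))))):
1. g(b, g(s(s(a)), s(g(s(g(b, s(c))), g(s(s(a)), s(s(b)))))))  →  g(b, g(s(s(a)), s(g(s(b), g(s(s(a)), s(s(b)))))))   [R3 at 2.2.1.1.1]
2. g(b, g(s(s(a)), s(g(s(b), g(s(s(a)), s(s(b)))))))  →  g(b, g(s(s(a)), s(g(s(b), s(c)))))   [R2 at 2.2.1.2]
3. g(b, g(s(s(a)), s(g(s(b), s(c)))))  →  g(b, g(s(s(a)), s(s(b))))   [R3 at 2.2.1]
4. g(b, g(s(s(a)), s(s(b))))  →  g(b, s(c))   [R2 at 2]
5. g(b, s(c))  →  b   [R3 at ε]

yes — NF(t₁) = b, NF(t₂) = b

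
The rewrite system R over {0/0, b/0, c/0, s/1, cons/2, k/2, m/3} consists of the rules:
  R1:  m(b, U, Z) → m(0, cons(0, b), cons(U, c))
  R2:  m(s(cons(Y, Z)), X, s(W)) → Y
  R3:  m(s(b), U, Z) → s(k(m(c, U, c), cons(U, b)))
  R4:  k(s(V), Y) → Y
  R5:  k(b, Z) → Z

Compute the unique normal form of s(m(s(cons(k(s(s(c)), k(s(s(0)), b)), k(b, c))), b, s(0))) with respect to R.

1. s(m(s(cons(k(s(s(c)), k(s(s(0)), b)), k(b, c))), b, s(0)))  →  s(k(s(s(c)), k(s(s(0)), b)))   [R2 at 1]
2. s(k(s(s(c)), k(s(s(0)), b)))  →  s(k(s(s(0)), b))   [R4 at 1]
3. s(k(s(s(0)), b))  →  s(b)   [R4 at 1]

s(b)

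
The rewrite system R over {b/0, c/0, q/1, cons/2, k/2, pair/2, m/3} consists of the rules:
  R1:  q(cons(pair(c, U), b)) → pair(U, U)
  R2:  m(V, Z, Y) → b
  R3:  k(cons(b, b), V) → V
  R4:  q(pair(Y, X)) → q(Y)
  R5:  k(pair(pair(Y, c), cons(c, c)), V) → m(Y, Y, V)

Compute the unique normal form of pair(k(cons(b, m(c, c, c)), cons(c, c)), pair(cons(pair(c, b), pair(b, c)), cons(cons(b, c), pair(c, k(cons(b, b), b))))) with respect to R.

pair(cons(c, c), pair(cons(pair(c, b), pair(b, c)), cons(cons(b, c), pair(c, b))))

1. pair(k(cons(b, m(c, c, c)), cons(c, c)), pair(cons(pair(c, b), pair(b, c)), cons(cons(b, c), pair(c, k(cons(b, b), b)))))  →  pair(k(cons(b, b), cons(c, c)), pair(cons(pair(c, b), pair(b, c)), cons(cons(b, c), pair(c, k(cons(b, b), b)))))   [R2 at 1.1.2]
2. pair(k(cons(b, b), cons(c, c)), pair(cons(pair(c, b), pair(b, c)), cons(cons(b, c), pair(c, k(cons(b, b), b)))))  →  pair(cons(c, c), pair(cons(pair(c, b), pair(b, c)), cons(cons(b, c), pair(c, k(cons(b, b), b)))))   [R3 at 1]
3. pair(cons(c, c), pair(cons(pair(c, b), pair(b, c)), cons(cons(b, c), pair(c, k(cons(b, b), b)))))  →  pair(cons(c, c), pair(cons(pair(c, b), pair(b, c)), cons(cons(b, c), pair(c, b))))   [R3 at 2.2.2.2]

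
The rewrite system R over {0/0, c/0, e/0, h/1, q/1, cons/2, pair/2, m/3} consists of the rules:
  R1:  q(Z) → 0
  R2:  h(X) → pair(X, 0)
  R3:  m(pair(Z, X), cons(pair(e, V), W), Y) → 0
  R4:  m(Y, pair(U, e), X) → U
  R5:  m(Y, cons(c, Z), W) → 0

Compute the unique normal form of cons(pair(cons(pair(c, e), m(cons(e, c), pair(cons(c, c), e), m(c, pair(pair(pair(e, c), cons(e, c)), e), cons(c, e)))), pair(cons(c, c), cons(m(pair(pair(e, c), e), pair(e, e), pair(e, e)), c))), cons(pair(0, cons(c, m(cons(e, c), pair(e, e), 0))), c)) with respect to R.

cons(pair(cons(pair(c, e), cons(c, c)), pair(cons(c, c), cons(e, c))), cons(pair(0, cons(c, e)), c))

1. cons(pair(cons(pair(c, e), m(cons(e, c), pair(cons(c, c), e), m(c, pair(pair(pair(e, c), cons(e, c)), e), cons(c, e)))), pair(cons(c, c), cons(m(pair(pair(e, c), e), pair(e, e), pair(e, e)), c))), cons(pair(0, cons(c, m(cons(e, c), pair(e, e), 0))), c))  →  cons(pair(cons(pair(c, e), cons(c, c)), pair(cons(c, c), cons(m(pair(pair(e, c), e), pair(e, e), pair(e, e)), c))), cons(pair(0, cons(c, m(cons(e, c), pair(e, e), 0))), c))   [R4 at 1.1.2]
2. cons(pair(cons(pair(c, e), cons(c, c)), pair(cons(c, c), cons(m(pair(pair(e, c), e), pair(e, e), pair(e, e)), c))), cons(pair(0, cons(c, m(cons(e, c), pair(e, e), 0))), c))  →  cons(pair(cons(pair(c, e), cons(c, c)), pair(cons(c, c), cons(e, c))), cons(pair(0, cons(c, m(cons(e, c), pair(e, e), 0))), c))   [R4 at 1.2.2.1]
3. cons(pair(cons(pair(c, e), cons(c, c)), pair(cons(c, c), cons(e, c))), cons(pair(0, cons(c, m(cons(e, c), pair(e, e), 0))), c))  →  cons(pair(cons(pair(c, e), cons(c, c)), pair(cons(c, c), cons(e, c))), cons(pair(0, cons(c, e)), c))   [R4 at 2.1.2.2]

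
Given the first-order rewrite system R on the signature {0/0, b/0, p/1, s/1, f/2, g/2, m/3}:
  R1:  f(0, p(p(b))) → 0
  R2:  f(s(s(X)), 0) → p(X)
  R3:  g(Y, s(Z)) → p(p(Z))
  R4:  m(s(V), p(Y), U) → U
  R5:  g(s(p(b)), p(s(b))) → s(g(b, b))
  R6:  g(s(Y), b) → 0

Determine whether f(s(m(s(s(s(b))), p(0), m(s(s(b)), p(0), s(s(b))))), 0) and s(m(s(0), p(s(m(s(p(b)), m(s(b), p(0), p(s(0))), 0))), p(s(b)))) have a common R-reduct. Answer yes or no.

no — NF(t₁) = p(s(b)), NF(t₂) = s(p(s(b)))

Reduce t₁ = f(s(m(s(s(s(b))), p(0), m(s(s(b)), p(0), s(s(b))))), 0):
1. f(s(m(s(s(s(b))), p(0), m(s(s(b)), p(0), s(s(b))))), 0)  →  f(s(m(s(s(b)), p(0), s(s(b)))), 0)   [R4 at 1.1]
2. f(s(m(s(s(b)), p(0), s(s(b)))), 0)  →  f(s(s(s(b))), 0)   [R4 at 1.1]
3. f(s(s(s(b))), 0)  →  p(s(b))   [R2 at ε]

Reduce t₂ = s(m(s(0), p(s(m(s(p(b)), m(s(b), p(0), p(s(0))), 0))), p(s(b)))):
1. s(m(s(0), p(s(m(s(p(b)), m(s(b), p(0), p(s(0))), 0))), p(s(b))))  →  s(p(s(b)))   [R4 at 1]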